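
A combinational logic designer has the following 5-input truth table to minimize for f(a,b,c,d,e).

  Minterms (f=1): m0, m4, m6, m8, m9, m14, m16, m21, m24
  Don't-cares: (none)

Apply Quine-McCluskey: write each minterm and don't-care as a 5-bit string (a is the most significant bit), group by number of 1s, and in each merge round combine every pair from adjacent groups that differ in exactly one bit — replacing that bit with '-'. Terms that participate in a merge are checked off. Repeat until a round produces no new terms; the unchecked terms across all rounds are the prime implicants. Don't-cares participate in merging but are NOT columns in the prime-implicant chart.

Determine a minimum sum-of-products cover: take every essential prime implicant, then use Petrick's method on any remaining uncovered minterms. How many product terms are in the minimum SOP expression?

[col 0] 00000*, 00100*, 00110*, 01000*, 01001*, 01110*, 10000*, 10101, 11000*
[col 1] -0000*, -1000*, 0-000*, 0-110, 00-00, 001-0, 0100-, 1-000*
[col 2] --000
Prime implicants: --000, 0-110, 00-00, 001-0, 0100-, 10101
PI chart (minterm → PIs covering it):
  0 | --000,00-00
  4 | 00-00,001-0
  6 | 0-110,001-0
  8 | --000,0100-
  9 | 0100-  (sole → essential)
  14 | 0-110  (sole → essential)
  16 | --000  (sole → essential)
  21 | 10101  (sole → essential)
  24 | --000  (sole → essential)
Essential prime implicants: --000, 0-110, 0100-, 10101
Petrick residual → 00-00
Minimum SOP uses 5 PIs: c'd'e' + a'cde' + a'b'd'e' + a'bc'd' + ab'cd'e

5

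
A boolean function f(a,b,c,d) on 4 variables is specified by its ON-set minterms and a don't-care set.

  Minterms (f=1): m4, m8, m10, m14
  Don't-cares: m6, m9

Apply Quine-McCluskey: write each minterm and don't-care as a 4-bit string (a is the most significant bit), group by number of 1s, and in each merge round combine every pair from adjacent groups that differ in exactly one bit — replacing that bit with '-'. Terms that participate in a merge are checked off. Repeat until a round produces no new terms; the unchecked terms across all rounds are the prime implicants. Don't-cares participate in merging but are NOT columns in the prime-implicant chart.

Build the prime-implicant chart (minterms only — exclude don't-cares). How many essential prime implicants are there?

size-2^0 implicants → 0100(✓)  0110(✓)  1000(✓)  1001(✓)  1010(✓)  1110(✓)
size-2^1 implicants → -110  01-0  1-10  10-0  100-
Unchecked terms (primes): -110, 01-0, 1-10, 10-0, 100-
Minterm coverage:
  m4 ⊆ 01-0 [E]
  m8 ⊆ 10-0,100-
  m10 ⊆ 1-10,10-0
  m14 ⊆ -110,1-10
E = {01-0}

1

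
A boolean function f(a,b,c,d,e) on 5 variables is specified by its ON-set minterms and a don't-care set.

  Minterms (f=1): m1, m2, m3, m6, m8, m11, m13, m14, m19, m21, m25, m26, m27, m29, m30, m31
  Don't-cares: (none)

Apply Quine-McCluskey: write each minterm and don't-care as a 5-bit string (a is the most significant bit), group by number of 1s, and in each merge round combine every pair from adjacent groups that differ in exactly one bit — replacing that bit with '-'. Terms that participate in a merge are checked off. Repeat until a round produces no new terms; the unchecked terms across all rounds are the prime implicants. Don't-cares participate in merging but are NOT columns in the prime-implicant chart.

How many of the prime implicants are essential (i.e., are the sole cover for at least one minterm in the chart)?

size-2^0 implicants → 00001(✓)  00010(✓)  00011(✓)  00110(✓)  01000  01011(✓)  01101(✓)  01110(✓)  10011(✓)  10101(✓)  11001(✓)  11010(✓)  11011(✓)  11101(✓)  11110(✓)  11111(✓)
size-2^1 implicants → -0011(✓)  -1011(✓)  -1101  -1110  0-011(✓)  0-110  00-10  000-1  0001-  1-011(✓)  1-101  11-01(✓)  11-10(✓)  11-11(✓)  110-1(✓)  1101-(✓)  111-1(✓)  1111-(✓)
size-2^2 implicants → --011  11--1  11-1-
Unchecked terms (primes): --011, -1101, -1110, 0-110, 00-10, 000-1, 0001-, 01000, 1-101, 11--1, 11-1-
Minterm coverage:
  m1 ⊆ 000-1 [E]
  m2 ⊆ 00-10,0001-
  m3 ⊆ --011,000-1,0001-
  m6 ⊆ 0-110,00-10
  m8 ⊆ 01000 [E]
  m11 ⊆ --011 [E]
  m13 ⊆ -1101 [E]
  m14 ⊆ -1110,0-110
  m19 ⊆ --011 [E]
  m21 ⊆ 1-101 [E]
  m25 ⊆ 11--1 [E]
  m26 ⊆ 11-1- [E]
  m27 ⊆ --011,11--1,11-1-
  m29 ⊆ -1101,1-101,11--1
  m30 ⊆ -1110,11-1-
  m31 ⊆ 11--1,11-1-
E = {--011, -1101, 000-1, 01000, 1-101, 11--1, 11-1-}

7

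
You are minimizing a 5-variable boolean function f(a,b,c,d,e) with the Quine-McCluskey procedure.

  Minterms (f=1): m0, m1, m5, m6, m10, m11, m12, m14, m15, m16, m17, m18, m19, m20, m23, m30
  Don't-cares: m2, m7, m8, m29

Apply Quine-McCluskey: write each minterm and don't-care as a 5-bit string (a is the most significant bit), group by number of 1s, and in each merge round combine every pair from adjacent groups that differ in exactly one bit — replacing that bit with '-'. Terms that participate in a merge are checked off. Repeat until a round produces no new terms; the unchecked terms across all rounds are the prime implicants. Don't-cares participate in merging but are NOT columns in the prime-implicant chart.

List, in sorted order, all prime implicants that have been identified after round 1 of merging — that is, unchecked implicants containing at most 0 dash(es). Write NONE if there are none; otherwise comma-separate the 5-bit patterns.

size-2^0 implicants → 00000(✓)  00001(✓)  00010(✓)  00101(✓)  00110(✓)  00111(✓)  01000(✓)  01010(✓)  01011(✓)  01100(✓)  01110(✓)  01111(✓)  10000(✓)  10001(✓)  10010(✓)  10011(✓)  10100(✓)  10111(✓)  11101  11110(✓)
size-2^1 implicants → -0000(✓)  -0001(✓)  -0010(✓)  -0111  -1110  0-000(✓)  0-010(✓)  0-110(✓)  0-111(✓)  00-01  00-10(✓)  000-0(✓)  0000-(✓)  001-1  0011-(✓)  01-00(✓)  01-10(✓)  01-11(✓)  010-0(✓)  0101-(✓)  011-0(✓)  0111-(✓)  10-00  10-11  100-0(✓)  100-1(✓)  1000-(✓)  1001-(✓)
size-2^2 implicants → -00-0  -000-  0--10  0-0-0  0-11-  01--0  01-1-  100--
Unchecked terms (primes): -00-0, -000-, -0111, -1110, 0--10, 0-0-0, 0-11-, 00-01, 001-1, 01--0, 01-1-, 10-00, 10-11, 100--, 11101

11101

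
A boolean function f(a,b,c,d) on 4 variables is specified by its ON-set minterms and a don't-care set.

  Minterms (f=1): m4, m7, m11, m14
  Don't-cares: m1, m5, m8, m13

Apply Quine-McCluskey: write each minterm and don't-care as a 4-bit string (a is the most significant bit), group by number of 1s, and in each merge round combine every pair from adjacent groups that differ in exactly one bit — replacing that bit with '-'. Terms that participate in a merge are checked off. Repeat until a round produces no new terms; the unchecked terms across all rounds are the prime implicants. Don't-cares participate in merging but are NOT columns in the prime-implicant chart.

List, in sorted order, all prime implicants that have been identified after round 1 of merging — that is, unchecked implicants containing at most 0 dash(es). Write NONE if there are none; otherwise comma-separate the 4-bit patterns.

Round 0: 0001✓ 0100✓ 0101✓ 0111✓ 1000 1011 1101✓ 1110
Round 1: -101 0-01 01-1 010-
PIs = {-101, 0-01, 01-1, 010-, 1000, 1011, 1110}

1000, 1011, 1110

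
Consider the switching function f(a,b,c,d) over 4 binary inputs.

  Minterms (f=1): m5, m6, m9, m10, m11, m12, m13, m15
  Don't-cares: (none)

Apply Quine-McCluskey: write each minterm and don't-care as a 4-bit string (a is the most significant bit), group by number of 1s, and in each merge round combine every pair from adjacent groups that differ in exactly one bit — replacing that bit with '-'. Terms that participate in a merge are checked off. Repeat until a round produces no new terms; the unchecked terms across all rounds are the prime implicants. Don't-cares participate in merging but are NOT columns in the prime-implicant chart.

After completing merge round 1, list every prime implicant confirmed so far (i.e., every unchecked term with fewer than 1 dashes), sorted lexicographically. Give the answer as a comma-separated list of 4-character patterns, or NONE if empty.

0110

Round 0: 0101✓ 0110 1001✓ 1010✓ 1011✓ 1100✓ 1101✓ 1111✓
Round 1: -101 1-01✓ 1-11✓ 10-1✓ 101- 11-1✓ 110-
Round 2: 1--1
PIs = {-101, 0110, 1--1, 101-, 110-}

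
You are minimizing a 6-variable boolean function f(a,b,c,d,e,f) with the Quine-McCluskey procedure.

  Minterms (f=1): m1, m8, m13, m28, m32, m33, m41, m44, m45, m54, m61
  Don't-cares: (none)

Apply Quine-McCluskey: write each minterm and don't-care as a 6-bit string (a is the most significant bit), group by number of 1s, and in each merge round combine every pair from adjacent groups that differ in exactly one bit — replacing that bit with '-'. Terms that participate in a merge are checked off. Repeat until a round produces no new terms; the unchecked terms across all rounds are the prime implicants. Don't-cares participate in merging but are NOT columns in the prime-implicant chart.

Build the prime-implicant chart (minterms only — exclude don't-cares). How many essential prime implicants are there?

8

Round 0: 000001✓ 001000 001101✓ 011100 100000✓ 100001✓ 101001✓ 101100✓ 101101✓ 110110 111101✓
Round 1: -00001 -01101 1-1101 10-001 10000- 101-01 10110-
PIs = {-00001, -01101, 001000, 011100, 1-1101, 10-001, 10000-, 101-01, 10110-, 110110}
Coverage chart:
  m1: -00001 ←essential
  m8: 001000 ←essential
  m13: -01101 ←essential
  m28: 011100 ←essential
  m32: 10000- ←essential
  m33: -00001,10-001,10000-
  m41: 10-001,101-01
  m44: 10110- ←essential
  m45: -01101,1-1101,101-01,10110-
  m54: 110110 ←essential
  m61: 1-1101 ←essential
Essential: -00001, -01101, 001000, 011100, 1-1101, 10000-, 10110-, 110110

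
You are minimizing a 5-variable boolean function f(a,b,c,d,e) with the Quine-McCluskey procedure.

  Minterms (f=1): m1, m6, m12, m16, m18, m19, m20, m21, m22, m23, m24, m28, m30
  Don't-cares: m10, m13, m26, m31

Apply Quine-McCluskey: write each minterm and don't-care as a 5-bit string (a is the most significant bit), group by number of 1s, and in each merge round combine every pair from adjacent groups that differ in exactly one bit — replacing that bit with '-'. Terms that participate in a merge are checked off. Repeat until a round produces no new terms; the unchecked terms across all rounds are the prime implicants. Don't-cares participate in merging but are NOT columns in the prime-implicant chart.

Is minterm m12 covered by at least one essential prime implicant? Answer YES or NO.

NO

size-2^0 implicants → 00001  00110(✓)  01010(✓)  01100(✓)  01101(✓)  10000(✓)  10010(✓)  10011(✓)  10100(✓)  10101(✓)  10110(✓)  10111(✓)  11000(✓)  11010(✓)  11100(✓)  11110(✓)  11111(✓)
size-2^1 implicants → -0110  -1010  -1100  0110-  1-000(✓)  1-010(✓)  1-100(✓)  1-110(✓)  1-111(✓)  10-00(✓)  10-10(✓)  10-11(✓)  100-0(✓)  1001-(✓)  101-0(✓)  101-1(✓)  1010-(✓)  1011-(✓)  11-00(✓)  11-10(✓)  110-0(✓)  111-0(✓)  1111-(✓)
size-2^2 implicants → 1--00(✓)  1--10(✓)  1-0-0(✓)  1-1-0(✓)  1-11-  10--0(✓)  10-1-  101--  11--0(✓)
size-2^3 implicants → 1---0
Unchecked terms (primes): -0110, -1010, -1100, 00001, 0110-, 1---0, 1-11-, 10-1-, 101--
Minterm coverage:
  m1 ⊆ 00001 [E]
  m6 ⊆ -0110 [E]
  m12 ⊆ -1100,0110-
  m16 ⊆ 1---0 [E]
  m18 ⊆ 1---0,10-1-
  m19 ⊆ 10-1- [E]
  m20 ⊆ 1---0,101--
  m21 ⊆ 101-- [E]
  m22 ⊆ -0110,1---0,1-11-,10-1-,101--
  m23 ⊆ 1-11-,10-1-,101--
  m24 ⊆ 1---0 [E]
  m28 ⊆ -1100,1---0
  m30 ⊆ 1---0,1-11-
E = {-0110, 00001, 1---0, 10-1-, 101--}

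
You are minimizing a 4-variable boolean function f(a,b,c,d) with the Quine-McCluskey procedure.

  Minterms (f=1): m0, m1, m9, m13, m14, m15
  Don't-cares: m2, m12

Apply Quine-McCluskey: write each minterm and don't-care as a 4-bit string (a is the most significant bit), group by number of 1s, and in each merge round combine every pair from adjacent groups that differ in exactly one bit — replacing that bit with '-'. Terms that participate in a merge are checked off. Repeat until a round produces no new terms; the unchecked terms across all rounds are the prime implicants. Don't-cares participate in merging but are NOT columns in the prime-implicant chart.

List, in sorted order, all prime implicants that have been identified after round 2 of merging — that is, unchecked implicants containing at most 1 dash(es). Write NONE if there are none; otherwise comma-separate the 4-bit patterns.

-001, 00-0, 000-, 1-01

[col 0] 0000*, 0001*, 0010*, 1001*, 1100*, 1101*, 1110*, 1111*
[col 1] -001, 00-0, 000-, 1-01, 11-0*, 11-1*, 110-*, 111-*
[col 2] 11--
Prime implicants: -001, 00-0, 000-, 1-01, 11--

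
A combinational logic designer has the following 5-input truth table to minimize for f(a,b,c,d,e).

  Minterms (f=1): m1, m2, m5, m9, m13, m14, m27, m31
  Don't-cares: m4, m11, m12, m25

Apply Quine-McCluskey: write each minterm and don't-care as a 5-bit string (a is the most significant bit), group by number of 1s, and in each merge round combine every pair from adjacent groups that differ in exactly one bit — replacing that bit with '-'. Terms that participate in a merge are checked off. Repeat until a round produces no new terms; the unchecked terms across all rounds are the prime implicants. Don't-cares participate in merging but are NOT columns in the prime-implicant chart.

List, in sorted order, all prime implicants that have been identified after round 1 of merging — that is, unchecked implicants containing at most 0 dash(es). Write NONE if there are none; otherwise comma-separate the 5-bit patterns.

[col 0] 00001*, 00010, 00100*, 00101*, 01001*, 01011*, 01100*, 01101*, 01110*, 11001*, 11011*, 11111*
[col 1] -1001*, -1011*, 0-001*, 0-100*, 0-101*, 00-01*, 0010-*, 01-01*, 010-1*, 011-0, 0110-*, 11-11, 110-1*
[col 2] -10-1, 0--01, 0-10-
Prime implicants: -10-1, 0--01, 0-10-, 00010, 011-0, 11-11

00010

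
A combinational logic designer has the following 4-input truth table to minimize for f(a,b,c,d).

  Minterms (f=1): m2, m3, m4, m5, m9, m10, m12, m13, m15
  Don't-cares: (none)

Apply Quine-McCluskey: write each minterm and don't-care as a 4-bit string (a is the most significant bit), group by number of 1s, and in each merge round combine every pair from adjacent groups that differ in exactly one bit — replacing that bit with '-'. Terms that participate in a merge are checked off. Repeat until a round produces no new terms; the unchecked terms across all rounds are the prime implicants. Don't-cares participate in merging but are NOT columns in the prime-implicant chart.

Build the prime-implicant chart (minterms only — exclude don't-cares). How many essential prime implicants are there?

5

Round 0: 0010✓ 0011✓ 0100✓ 0101✓ 1001✓ 1010✓ 1100✓ 1101✓ 1111✓
Round 1: -010 -100✓ -101✓ 001- 010-✓ 1-01 11-1 110-✓
Round 2: -10-
PIs = {-010, -10-, 001-, 1-01, 11-1}
Coverage chart:
  m2: -010,001-
  m3: 001- ←essential
  m4: -10- ←essential
  m5: -10- ←essential
  m9: 1-01 ←essential
  m10: -010 ←essential
  m12: -10- ←essential
  m13: -10-,1-01,11-1
  m15: 11-1 ←essential
Essential: -010, -10-, 001-, 1-01, 11-1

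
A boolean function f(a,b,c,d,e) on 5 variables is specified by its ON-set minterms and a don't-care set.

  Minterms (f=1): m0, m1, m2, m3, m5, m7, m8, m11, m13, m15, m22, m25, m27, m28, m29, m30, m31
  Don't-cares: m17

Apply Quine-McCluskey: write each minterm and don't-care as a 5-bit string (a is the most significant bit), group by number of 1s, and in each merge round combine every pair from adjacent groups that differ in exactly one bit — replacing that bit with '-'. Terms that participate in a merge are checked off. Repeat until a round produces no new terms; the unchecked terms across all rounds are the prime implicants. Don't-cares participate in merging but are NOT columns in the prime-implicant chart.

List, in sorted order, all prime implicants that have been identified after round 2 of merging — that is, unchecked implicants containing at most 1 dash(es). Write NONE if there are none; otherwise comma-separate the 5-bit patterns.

-0001, 0-000, 1-001, 1-110

[col 0] 00000*, 00001*, 00010*, 00011*, 00101*, 00111*, 01000*, 01011*, 01101*, 01111*, 10001*, 10110*, 11001*, 11011*, 11100*, 11101*, 11110*, 11111*
[col 1] -0001, -1011*, -1101*, -1111*, 0-000, 0-011*, 0-101*, 0-111*, 00-01*, 00-11*, 000-0*, 000-1*, 0000-*, 0001-*, 001-1*, 01-11*, 011-1*, 1-001, 1-110, 11-01*, 11-11*, 110-1*, 111-0*, 111-1*, 1110-*, 1111-*
[col 2] -1-11, -11-1, 0--11, 0-1-1, 00--1, 000--, 11--1, 111--
Prime implicants: -0001, -1-11, -11-1, 0--11, 0-000, 0-1-1, 00--1, 000--, 1-001, 1-110, 11--1, 111--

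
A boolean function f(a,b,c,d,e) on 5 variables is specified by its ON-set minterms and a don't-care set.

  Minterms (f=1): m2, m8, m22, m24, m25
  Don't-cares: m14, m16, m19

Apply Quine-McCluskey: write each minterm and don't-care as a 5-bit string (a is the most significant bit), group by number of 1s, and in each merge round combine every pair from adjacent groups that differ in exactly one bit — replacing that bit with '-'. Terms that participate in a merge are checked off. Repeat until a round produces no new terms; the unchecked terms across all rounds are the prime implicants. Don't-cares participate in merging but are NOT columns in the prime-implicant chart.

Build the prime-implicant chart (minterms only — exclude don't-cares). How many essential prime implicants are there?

4

Round 0: 00010 01000✓ 01110 10000✓ 10011 10110 11000✓ 11001✓
Round 1: -1000 1-000 1100-
PIs = {-1000, 00010, 01110, 1-000, 10011, 10110, 1100-}
Coverage chart:
  m2: 00010 ←essential
  m8: -1000 ←essential
  m22: 10110 ←essential
  m24: -1000,1-000,1100-
  m25: 1100- ←essential
Essential: -1000, 00010, 10110, 1100-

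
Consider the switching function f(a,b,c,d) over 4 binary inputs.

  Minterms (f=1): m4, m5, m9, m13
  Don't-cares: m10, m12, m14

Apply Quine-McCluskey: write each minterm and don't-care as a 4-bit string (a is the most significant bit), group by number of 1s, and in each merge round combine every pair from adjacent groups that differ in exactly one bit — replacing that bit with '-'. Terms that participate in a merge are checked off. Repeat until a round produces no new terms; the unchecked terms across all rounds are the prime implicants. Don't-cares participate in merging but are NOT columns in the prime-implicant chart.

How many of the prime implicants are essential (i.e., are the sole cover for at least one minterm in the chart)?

[col 0] 0100*, 0101*, 1001*, 1010*, 1100*, 1101*, 1110*
[col 1] -100*, -101*, 010-*, 1-01, 1-10, 11-0, 110-*
[col 2] -10-
Prime implicants: -10-, 1-01, 1-10, 11-0
PI chart (minterm → PIs covering it):
  4 | -10-  (sole → essential)
  5 | -10-  (sole → essential)
  9 | 1-01  (sole → essential)
  13 | -10-,1-01
Essential prime implicants: -10-, 1-01

2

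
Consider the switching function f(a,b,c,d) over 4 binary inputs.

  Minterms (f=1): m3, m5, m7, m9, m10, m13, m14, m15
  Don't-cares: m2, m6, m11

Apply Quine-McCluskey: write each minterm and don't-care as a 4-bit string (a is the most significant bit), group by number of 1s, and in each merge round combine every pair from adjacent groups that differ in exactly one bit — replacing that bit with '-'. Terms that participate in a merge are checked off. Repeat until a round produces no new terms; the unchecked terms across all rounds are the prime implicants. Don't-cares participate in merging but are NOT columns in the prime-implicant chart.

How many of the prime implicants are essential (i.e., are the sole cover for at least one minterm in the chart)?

3

Round 0: 0010✓ 0011✓ 0101✓ 0110✓ 0111✓ 1001✓ 1010✓ 1011✓ 1101✓ 1110✓ 1111✓
Round 1: -010✓ -011✓ -101✓ -110✓ -111✓ 0-10✓ 0-11✓ 001-✓ 01-1✓ 011-✓ 1-01✓ 1-10✓ 1-11✓ 10-1✓ 101-✓ 11-1✓ 111-✓
Round 2: --10✓ --11✓ -01-✓ -1-1 -11-✓ 0-1-✓ 1--1 1-1-✓
Round 3: --1-
PIs = {--1-, -1-1, 1--1}
Coverage chart:
  m3: --1- ←essential
  m5: -1-1 ←essential
  m7: --1-,-1-1
  m9: 1--1 ←essential
  m10: --1- ←essential
  m13: -1-1,1--1
  m14: --1- ←essential
  m15: --1-,-1-1,1--1
Essential: --1-, -1-1, 1--1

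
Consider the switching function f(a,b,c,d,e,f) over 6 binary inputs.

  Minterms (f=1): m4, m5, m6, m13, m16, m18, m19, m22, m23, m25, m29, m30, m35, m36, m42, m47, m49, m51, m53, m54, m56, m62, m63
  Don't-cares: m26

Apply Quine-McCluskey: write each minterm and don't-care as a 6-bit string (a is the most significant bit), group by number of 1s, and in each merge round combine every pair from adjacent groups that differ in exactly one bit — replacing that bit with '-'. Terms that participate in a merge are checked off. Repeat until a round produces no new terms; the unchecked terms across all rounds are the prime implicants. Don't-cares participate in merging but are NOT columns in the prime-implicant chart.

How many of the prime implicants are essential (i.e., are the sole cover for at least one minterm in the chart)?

size-2^0 implicants → 000100(✓)  000101(✓)  000110(✓)  001101(✓)  010000(✓)  010010(✓)  010011(✓)  010110(✓)  010111(✓)  011001(✓)  011010(✓)  011101(✓)  011110(✓)  100011(✓)  100100(✓)  101010  101111(✓)  110001(✓)  110011(✓)  110101(✓)  110110(✓)  111000  111110(✓)  111111(✓)
size-2^1 implicants → -00100  -10011  -10110(✓)  -11110(✓)  0-0110  0-1101  00-101  0001-0  00010-  01-010(✓)  01-110(✓)  010-10(✓)  010-11(✓)  0100-0  01001-(✓)  01011-(✓)  011-01  011-10(✓)  1-0011  1-1111  11-110(✓)  110-01  1100-1  11111-
size-2^2 implicants → -1-110  01--10  010-1-
Unchecked terms (primes): -00100, -1-110, -10011, 0-0110, 0-1101, 00-101, 0001-0, 00010-, 01--10, 010-1-, 0100-0, 011-01, 1-0011, 1-1111, 101010, 110-01, 1100-1, 111000, 11111-
Minterm coverage:
  m4 ⊆ -00100,0001-0,00010-
  m5 ⊆ 00-101,00010-
  m6 ⊆ 0-0110,0001-0
  m13 ⊆ 0-1101,00-101
  m16 ⊆ 0100-0 [E]
  m18 ⊆ 01--10,010-1-,0100-0
  m19 ⊆ -10011,010-1-
  m22 ⊆ -1-110,0-0110,01--10,010-1-
  m23 ⊆ 010-1- [E]
  m25 ⊆ 011-01 [E]
  m29 ⊆ 0-1101,011-01
  m30 ⊆ -1-110,01--10
  m35 ⊆ 1-0011 [E]
  m36 ⊆ -00100 [E]
  m42 ⊆ 101010 [E]
  m47 ⊆ 1-1111 [E]
  m49 ⊆ 110-01,1100-1
  m51 ⊆ -10011,1-0011,1100-1
  m53 ⊆ 110-01 [E]
  m54 ⊆ -1-110 [E]
  m56 ⊆ 111000 [E]
  m62 ⊆ -1-110,11111-
  m63 ⊆ 1-1111,11111-
E = {-00100, -1-110, 010-1-, 0100-0, 011-01, 1-0011, 1-1111, 101010, 110-01, 111000}

10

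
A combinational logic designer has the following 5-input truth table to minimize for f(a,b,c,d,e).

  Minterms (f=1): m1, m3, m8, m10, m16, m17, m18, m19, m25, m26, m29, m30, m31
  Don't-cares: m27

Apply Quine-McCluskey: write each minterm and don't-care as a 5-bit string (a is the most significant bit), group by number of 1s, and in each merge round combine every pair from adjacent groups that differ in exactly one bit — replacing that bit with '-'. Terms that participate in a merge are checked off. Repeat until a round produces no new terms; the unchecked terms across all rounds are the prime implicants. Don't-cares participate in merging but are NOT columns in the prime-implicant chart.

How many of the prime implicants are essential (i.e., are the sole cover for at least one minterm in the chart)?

[col 0] 00001*, 00011*, 01000*, 01010*, 10000*, 10001*, 10010*, 10011*, 11001*, 11010*, 11011*, 11101*, 11110*, 11111*
[col 1] -0001*, -0011*, -1010, 000-1*, 010-0, 1-001*, 1-010*, 1-011*, 100-0*, 100-1*, 1000-*, 1001-*, 11-01*, 11-10*, 11-11*, 110-1*, 1101-*, 111-1*, 1111-*
[col 2] -00-1, 1-0-1, 1-01-, 100--, 11--1, 11-1-
Prime implicants: -00-1, -1010, 010-0, 1-0-1, 1-01-, 100--, 11--1, 11-1-
PI chart (minterm → PIs covering it):
  1 | -00-1  (sole → essential)
  3 | -00-1  (sole → essential)
  8 | 010-0  (sole → essential)
  10 | -1010,010-0
  16 | 100--  (sole → essential)
  17 | -00-1,1-0-1,100--
  18 | 1-01-,100--
  19 | -00-1,1-0-1,1-01-,100--
  25 | 1-0-1,11--1
  26 | -1010,1-01-,11-1-
  29 | 11--1  (sole → essential)
  30 | 11-1-  (sole → essential)
  31 | 11--1,11-1-
Essential prime implicants: -00-1, 010-0, 100--, 11--1, 11-1-

5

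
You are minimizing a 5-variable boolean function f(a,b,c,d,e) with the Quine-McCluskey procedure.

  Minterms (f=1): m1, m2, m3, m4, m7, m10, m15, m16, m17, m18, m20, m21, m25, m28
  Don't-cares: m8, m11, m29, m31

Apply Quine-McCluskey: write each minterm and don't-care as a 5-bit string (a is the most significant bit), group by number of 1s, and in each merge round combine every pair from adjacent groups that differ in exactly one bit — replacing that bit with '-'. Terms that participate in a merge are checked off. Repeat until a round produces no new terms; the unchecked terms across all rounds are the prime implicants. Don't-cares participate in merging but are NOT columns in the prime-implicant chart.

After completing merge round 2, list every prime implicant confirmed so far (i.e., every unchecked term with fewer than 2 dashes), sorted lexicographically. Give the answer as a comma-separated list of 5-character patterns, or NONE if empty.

size-2^0 implicants → 00001(✓)  00010(✓)  00011(✓)  00100(✓)  00111(✓)  01000(✓)  01010(✓)  01011(✓)  01111(✓)  10000(✓)  10001(✓)  10010(✓)  10100(✓)  10101(✓)  11001(✓)  11100(✓)  11101(✓)  11111(✓)
size-2^1 implicants → -0001  -0010  -0100  -1111  0-010(✓)  0-011(✓)  0-111(✓)  00-11(✓)  000-1  0001-(✓)  01-11(✓)  010-0  0101-(✓)  1-001(✓)  1-100(✓)  1-101(✓)  10-00(✓)  10-01(✓)  100-0  1000-(✓)  1010-(✓)  11-01(✓)  111-1  1110-(✓)
size-2^2 implicants → 0--11  0-01-  1--01  1-10-  10-0-
Unchecked terms (primes): -0001, -0010, -0100, -1111, 0--11, 0-01-, 000-1, 010-0, 1--01, 1-10-, 10-0-, 100-0, 111-1

-0001, -0010, -0100, -1111, 000-1, 010-0, 100-0, 111-1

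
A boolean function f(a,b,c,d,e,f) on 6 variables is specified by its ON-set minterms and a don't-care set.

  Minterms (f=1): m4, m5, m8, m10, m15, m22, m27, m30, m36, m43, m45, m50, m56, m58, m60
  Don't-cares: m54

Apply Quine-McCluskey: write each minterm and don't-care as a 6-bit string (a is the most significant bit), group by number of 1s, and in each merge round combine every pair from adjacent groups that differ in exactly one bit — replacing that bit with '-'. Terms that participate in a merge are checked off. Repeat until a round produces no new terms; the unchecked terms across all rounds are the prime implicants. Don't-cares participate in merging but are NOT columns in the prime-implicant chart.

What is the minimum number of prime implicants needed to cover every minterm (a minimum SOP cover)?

10

Round 0: 000100✓ 000101✓ 001000✓ 001010✓ 001111 010110✓ 011011 011110✓ 100100✓ 101011 101101 110010✓ 110110✓ 111000✓ 111010✓ 111100✓
Round 1: -00100 -10110 00010- 0010-0 01-110 11-010 110-10 111-00 1110-0
PIs = {-00100, -10110, 00010-, 0010-0, 001111, 01-110, 011011, 101011, 101101, 11-010, 110-10, 111-00, 1110-0}
Coverage chart:
  m4: -00100,00010-
  m5: 00010- ←essential
  m8: 0010-0 ←essential
  m10: 0010-0 ←essential
  m15: 001111 ←essential
  m22: -10110,01-110
  m27: 011011 ←essential
  m30: 01-110 ←essential
  m36: -00100 ←essential
  m43: 101011 ←essential
  m45: 101101 ←essential
  m50: 11-010,110-10
  m56: 111-00,1110-0
  m58: 11-010,1110-0
  m60: 111-00 ←essential
Essential: -00100, 00010-, 0010-0, 001111, 01-110, 011011, 101011, 101101, 111-00
Petrick residual → 11-010
Min cover (10 terms): b'c'de'f' + a'b'c'de' + a'b'cd'f' + a'b'cdef + a'bdef' + a'bcd'ef + ab'cd'ef + ab'cde'f + abd'ef' + abce'f'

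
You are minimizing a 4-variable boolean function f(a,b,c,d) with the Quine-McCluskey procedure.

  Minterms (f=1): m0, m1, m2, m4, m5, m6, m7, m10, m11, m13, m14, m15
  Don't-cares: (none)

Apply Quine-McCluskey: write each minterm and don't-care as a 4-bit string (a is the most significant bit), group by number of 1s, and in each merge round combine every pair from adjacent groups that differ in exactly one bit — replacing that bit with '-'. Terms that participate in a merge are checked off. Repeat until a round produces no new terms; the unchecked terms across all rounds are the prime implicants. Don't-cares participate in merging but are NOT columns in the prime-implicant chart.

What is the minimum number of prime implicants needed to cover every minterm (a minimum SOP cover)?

4

size-2^0 implicants → 0000(✓)  0001(✓)  0010(✓)  0100(✓)  0101(✓)  0110(✓)  0111(✓)  1010(✓)  1011(✓)  1101(✓)  1110(✓)  1111(✓)
size-2^1 implicants → -010(✓)  -101(✓)  -110(✓)  -111(✓)  0-00(✓)  0-01(✓)  0-10(✓)  00-0(✓)  000-(✓)  01-0(✓)  01-1(✓)  010-(✓)  011-(✓)  1-10(✓)  1-11(✓)  101-(✓)  11-1(✓)  111-(✓)
size-2^2 implicants → --10  -1-1  -11-  0--0  0-0-  01--  1-1-
Unchecked terms (primes): --10, -1-1, -11-, 0--0, 0-0-, 01--, 1-1-
Minterm coverage:
  m0 ⊆ 0--0,0-0-
  m1 ⊆ 0-0- [E]
  m2 ⊆ --10,0--0
  m4 ⊆ 0--0,0-0-,01--
  m5 ⊆ -1-1,0-0-,01--
  m6 ⊆ --10,-11-,0--0,01--
  m7 ⊆ -1-1,-11-,01--
  m10 ⊆ --10,1-1-
  m11 ⊆ 1-1- [E]
  m13 ⊆ -1-1 [E]
  m14 ⊆ --10,-11-,1-1-
  m15 ⊆ -1-1,-11-,1-1-
E = {-1-1, 0-0-, 1-1-}
Petrick residual → --10
Cover = cd' + bd + a'c' + ac  |cover|=4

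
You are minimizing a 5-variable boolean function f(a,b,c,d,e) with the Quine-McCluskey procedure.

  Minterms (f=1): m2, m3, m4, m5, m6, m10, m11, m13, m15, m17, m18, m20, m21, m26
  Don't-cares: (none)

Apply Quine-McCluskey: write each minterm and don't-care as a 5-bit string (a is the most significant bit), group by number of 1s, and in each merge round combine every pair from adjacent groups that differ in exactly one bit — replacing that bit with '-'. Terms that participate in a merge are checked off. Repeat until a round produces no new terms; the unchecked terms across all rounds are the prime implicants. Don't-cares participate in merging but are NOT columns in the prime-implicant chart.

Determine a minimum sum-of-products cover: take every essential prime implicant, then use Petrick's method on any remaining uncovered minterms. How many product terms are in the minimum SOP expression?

Round 0: 00010✓ 00011✓ 00100✓ 00101✓ 00110✓ 01010✓ 01011✓ 01101✓ 01111✓ 10001✓ 10010✓ 10100✓ 10101✓ 11010✓
Round 1: -0010✓ -0100✓ -0101✓ -1010✓ 0-010✓ 0-011✓ 0-101 00-10 0001-✓ 001-0 0010-✓ 01-11 0101-✓ 011-1 1-010✓ 10-01 1010-✓
Round 2: --010 -010- 0-01-
PIs = {--010, -010-, 0-01-, 0-101, 00-10, 001-0, 01-11, 011-1, 10-01}
Coverage chart:
  m2: --010,0-01-,00-10
  m3: 0-01- ←essential
  m4: -010-,001-0
  m5: -010-,0-101
  m6: 00-10,001-0
  m10: --010,0-01-
  m11: 0-01-,01-11
  m13: 0-101,011-1
  m15: 01-11,011-1
  m17: 10-01 ←essential
  m18: --010 ←essential
  m20: -010- ←essential
  m21: -010-,10-01
  m26: --010 ←essential
Essential: --010, -010-, 0-01-, 10-01
Petrick residual → 00-10, 011-1
Min cover (6 terms): c'de' + b'cd' + a'c'd + a'b'de' + a'bce + ab'd'e

6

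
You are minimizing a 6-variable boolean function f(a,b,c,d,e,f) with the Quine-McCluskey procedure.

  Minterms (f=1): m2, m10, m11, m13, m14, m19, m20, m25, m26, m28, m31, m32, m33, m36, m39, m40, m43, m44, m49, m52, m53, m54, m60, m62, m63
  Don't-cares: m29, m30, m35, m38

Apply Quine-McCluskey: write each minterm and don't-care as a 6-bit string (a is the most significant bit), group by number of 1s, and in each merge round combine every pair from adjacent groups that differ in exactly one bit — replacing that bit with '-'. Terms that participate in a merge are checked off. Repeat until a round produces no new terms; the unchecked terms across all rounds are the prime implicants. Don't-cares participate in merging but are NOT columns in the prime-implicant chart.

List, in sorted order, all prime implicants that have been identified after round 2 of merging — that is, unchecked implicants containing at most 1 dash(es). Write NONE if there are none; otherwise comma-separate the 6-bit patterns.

Round 0: 000010✓ 001010✓ 001011✓ 001101✓ 001110✓ 010011 010100✓ 011001✓ 011010✓ 011100✓ 011101✓ 011110✓ 011111✓ 100000✓ 100001✓ 100011✓ 100100✓ 100110✓ 100111✓ 101000✓ 101011✓ 101100✓ 110001✓ 110100✓ 110101✓ 110110✓ 111100✓ 111110✓ 111111✓
Round 1: -01011 -10100✓ -11100✓ -11110✓ -11111✓ 0-1010✓ 0-1101 0-1110✓ 00-010 001-10✓ 00101- 01-100✓ 011-01 011-10✓ 0111-0✓ 0111-1✓ 01110-✓ 01111-✓ 1-0001 1-0100✓ 1-0110✓ 1-1100✓ 10-000✓ 10-011 10-100✓ 100-00✓ 100-11 1000-1 10000- 1001-0✓ 10011- 101-00✓ 11-100✓ 11-110✓ 110-01 1101-0✓ 11010- 1111-0✓ 11111-✓
Round 2: -1-100 -111-0 -1111- 0-1-10 0111-- 1--100 1-01-0 10--00 11-1-0
PIs = {-01011, -1-100, -111-0, -1111-, 0-1-10, 0-1101, 00-010, 00101-, 010011, 011-01, 0111--, 1--100, 1-0001, 1-01-0, 10--00, 10-011, 100-11, 1000-1, 10000-, 10011-, 11-1-0, 110-01, 11010-}

-01011, 0-1101, 00-010, 00101-, 010011, 011-01, 1-0001, 10-011, 100-11, 1000-1, 10000-, 10011-, 110-01, 11010-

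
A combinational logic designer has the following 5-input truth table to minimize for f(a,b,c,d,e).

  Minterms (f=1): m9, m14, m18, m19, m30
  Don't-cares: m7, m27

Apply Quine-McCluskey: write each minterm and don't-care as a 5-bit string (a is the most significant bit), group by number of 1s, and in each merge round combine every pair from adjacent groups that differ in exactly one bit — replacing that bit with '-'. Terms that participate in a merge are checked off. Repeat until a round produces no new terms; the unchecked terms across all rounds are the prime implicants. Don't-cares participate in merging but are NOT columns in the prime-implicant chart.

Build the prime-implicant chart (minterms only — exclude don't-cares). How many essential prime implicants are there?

3

size-2^0 implicants → 00111  01001  01110(✓)  10010(✓)  10011(✓)  11011(✓)  11110(✓)
size-2^1 implicants → -1110  1-011  1001-
Unchecked terms (primes): -1110, 00111, 01001, 1-011, 1001-
Minterm coverage:
  m9 ⊆ 01001 [E]
  m14 ⊆ -1110 [E]
  m18 ⊆ 1001- [E]
  m19 ⊆ 1-011,1001-
  m30 ⊆ -1110 [E]
E = {-1110, 01001, 1001-}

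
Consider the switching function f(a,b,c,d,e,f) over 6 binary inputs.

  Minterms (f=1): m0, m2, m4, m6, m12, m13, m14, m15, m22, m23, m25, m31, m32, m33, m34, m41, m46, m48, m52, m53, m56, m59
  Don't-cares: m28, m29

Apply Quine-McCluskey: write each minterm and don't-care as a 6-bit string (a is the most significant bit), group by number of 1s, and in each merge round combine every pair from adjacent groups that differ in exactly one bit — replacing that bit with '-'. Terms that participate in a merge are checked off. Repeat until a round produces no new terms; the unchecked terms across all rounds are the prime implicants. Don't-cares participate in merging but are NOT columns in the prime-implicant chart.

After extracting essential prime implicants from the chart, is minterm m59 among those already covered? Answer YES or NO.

YES

Round 0: 000000✓ 000010✓ 000100✓ 000110✓ 001100✓ 001101✓ 001110✓ 001111✓ 010110✓ 010111✓ 011001✓ 011100✓ 011101✓ 011111✓ 100000✓ 100001✓ 100010✓ 101001✓ 101110✓ 110000✓ 110100✓ 110101✓ 111000✓ 111011
Round 1: -00000✓ -00010✓ -01110 0-0110 0-1100✓ 0-1101✓ 0-1111✓ 00-100✓ 00-110✓ 000-00✓ 000-10✓ 0000-0✓ 0001-0✓ 0011-0✓ 0011-1✓ 00110-✓ 00111-✓ 01-111 01011- 011-01 0111-1✓ 01110-✓ 1-0000 10-001 1000-0✓ 10000- 11-000 110-00 11010-
Round 2: -000-0 0-11-1 0-110- 00-1-0 000--0 0011--
PIs = {-000-0, -01110, 0-0110, 0-11-1, 0-110-, 00-1-0, 000--0, 0011--, 01-111, 01011-, 011-01, 1-0000, 10-001, 10000-, 11-000, 110-00, 11010-, 111011}
Coverage chart:
  m0: -000-0,000--0
  m2: -000-0,000--0
  m4: 00-1-0,000--0
  m6: 0-0110,00-1-0,000--0
  m12: 0-110-,00-1-0,0011--
  m13: 0-11-1,0-110-,0011--
  m14: -01110,00-1-0,0011--
  m15: 0-11-1,0011--
  m22: 0-0110,01011-
  m23: 01-111,01011-
  m25: 011-01 ←essential
  m31: 0-11-1,01-111
  m32: -000-0,1-0000,10000-
  m33: 10-001,10000-
  m34: -000-0 ←essential
  m41: 10-001 ←essential
  m46: -01110 ←essential
  m48: 1-0000,11-000,110-00
  m52: 110-00,11010-
  m53: 11010- ←essential
  m56: 11-000 ←essential
  m59: 111011 ←essential
Essential: -000-0, -01110, 011-01, 10-001, 11-000, 11010-, 111011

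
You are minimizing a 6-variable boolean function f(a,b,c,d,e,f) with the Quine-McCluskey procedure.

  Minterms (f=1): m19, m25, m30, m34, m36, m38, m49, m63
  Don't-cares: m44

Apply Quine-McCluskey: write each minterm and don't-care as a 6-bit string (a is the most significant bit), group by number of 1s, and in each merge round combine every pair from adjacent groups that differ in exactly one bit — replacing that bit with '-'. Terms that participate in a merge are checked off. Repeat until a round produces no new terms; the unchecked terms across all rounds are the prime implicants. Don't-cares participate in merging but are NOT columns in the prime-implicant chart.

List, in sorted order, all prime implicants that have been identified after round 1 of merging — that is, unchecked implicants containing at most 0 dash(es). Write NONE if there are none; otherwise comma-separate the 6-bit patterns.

Round 0: 010011 011001 011110 100010✓ 100100✓ 100110✓ 101100✓ 110001 111111
Round 1: 10-100 100-10 1001-0
PIs = {010011, 011001, 011110, 10-100, 100-10, 1001-0, 110001, 111111}

010011, 011001, 011110, 110001, 111111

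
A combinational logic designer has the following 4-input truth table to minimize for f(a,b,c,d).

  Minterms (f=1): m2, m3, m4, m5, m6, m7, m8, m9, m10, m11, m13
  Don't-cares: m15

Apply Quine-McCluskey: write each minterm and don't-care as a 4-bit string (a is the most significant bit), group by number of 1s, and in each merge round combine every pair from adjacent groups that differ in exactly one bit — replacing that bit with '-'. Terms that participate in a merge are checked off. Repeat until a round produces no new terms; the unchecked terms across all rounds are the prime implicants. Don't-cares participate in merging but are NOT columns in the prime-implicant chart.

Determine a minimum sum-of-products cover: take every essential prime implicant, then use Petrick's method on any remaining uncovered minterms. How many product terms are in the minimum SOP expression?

[col 0] 0010*, 0011*, 0100*, 0101*, 0110*, 0111*, 1000*, 1001*, 1010*, 1011*, 1101*, 1111*
[col 1] -010*, -011*, -101*, -111*, 0-10*, 0-11*, 001-*, 01-0*, 01-1*, 010-*, 011-*, 1-01*, 1-11*, 10-0*, 10-1*, 100-*, 101-*, 11-1*
[col 2] --11, -01-, -1-1, 0-1-, 01--, 1--1, 10--
Prime implicants: --11, -01-, -1-1, 0-1-, 01--, 1--1, 10--
PI chart (minterm → PIs covering it):
  2 | -01-,0-1-
  3 | --11,-01-,0-1-
  4 | 01--  (sole → essential)
  5 | -1-1,01--
  6 | 0-1-,01--
  7 | --11,-1-1,0-1-,01--
  8 | 10--  (sole → essential)
  9 | 1--1,10--
  10 | -01-,10--
  11 | --11,-01-,1--1,10--
  13 | -1-1,1--1
Essential prime implicants: 01--, 10--
Petrick residual → -01-, -1-1
Minimum SOP uses 4 PIs: b'c + bd + a'b + ab'

4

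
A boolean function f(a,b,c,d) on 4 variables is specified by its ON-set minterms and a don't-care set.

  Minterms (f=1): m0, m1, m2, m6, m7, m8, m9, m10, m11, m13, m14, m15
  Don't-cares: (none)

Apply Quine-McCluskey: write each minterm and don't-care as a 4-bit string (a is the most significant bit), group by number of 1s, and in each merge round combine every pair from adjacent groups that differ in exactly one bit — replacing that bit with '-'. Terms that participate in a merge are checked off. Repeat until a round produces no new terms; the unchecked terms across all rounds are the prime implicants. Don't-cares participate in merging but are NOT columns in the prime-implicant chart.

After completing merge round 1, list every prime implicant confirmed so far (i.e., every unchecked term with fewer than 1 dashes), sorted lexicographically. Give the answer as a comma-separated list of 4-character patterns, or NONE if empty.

NONE

Round 0: 0000✓ 0001✓ 0010✓ 0110✓ 0111✓ 1000✓ 1001✓ 1010✓ 1011✓ 1101✓ 1110✓ 1111✓
Round 1: -000✓ -001✓ -010✓ -110✓ -111✓ 0-10✓ 00-0✓ 000-✓ 011-✓ 1-01✓ 1-10✓ 1-11✓ 10-0✓ 10-1✓ 100-✓ 101-✓ 11-1✓ 111-✓
Round 2: --10 -0-0 -00- -11- 1--1 1-1- 10--
PIs = {--10, -0-0, -00-, -11-, 1--1, 1-1-, 10--}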